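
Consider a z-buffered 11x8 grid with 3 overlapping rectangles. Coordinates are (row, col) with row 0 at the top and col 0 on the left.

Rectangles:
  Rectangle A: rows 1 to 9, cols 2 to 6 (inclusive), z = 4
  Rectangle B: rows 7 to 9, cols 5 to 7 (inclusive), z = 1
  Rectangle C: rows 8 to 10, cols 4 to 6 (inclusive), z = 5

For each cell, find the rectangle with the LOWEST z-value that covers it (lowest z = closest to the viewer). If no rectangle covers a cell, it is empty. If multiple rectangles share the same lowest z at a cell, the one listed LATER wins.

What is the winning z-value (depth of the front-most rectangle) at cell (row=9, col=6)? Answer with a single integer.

Check cell (9,6):
  A: rows 1-9 cols 2-6 z=4 -> covers; best now A (z=4)
  B: rows 7-9 cols 5-7 z=1 -> covers; best now B (z=1)
  C: rows 8-10 cols 4-6 z=5 -> covers; best now B (z=1)
Winner: B at z=1

Answer: 1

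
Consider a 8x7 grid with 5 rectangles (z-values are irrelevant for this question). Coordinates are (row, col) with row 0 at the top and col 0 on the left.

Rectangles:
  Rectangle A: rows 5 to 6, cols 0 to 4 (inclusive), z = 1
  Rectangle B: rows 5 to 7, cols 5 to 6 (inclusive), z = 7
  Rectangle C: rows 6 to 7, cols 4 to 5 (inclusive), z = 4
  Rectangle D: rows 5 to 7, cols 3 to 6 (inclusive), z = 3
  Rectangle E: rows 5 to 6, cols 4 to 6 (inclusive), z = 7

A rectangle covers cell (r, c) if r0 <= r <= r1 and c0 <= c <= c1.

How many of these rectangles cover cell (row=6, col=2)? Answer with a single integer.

Answer: 1

Derivation:
Check cell (6,2):
  A: rows 5-6 cols 0-4 -> covers
  B: rows 5-7 cols 5-6 -> outside (col miss)
  C: rows 6-7 cols 4-5 -> outside (col miss)
  D: rows 5-7 cols 3-6 -> outside (col miss)
  E: rows 5-6 cols 4-6 -> outside (col miss)
Count covering = 1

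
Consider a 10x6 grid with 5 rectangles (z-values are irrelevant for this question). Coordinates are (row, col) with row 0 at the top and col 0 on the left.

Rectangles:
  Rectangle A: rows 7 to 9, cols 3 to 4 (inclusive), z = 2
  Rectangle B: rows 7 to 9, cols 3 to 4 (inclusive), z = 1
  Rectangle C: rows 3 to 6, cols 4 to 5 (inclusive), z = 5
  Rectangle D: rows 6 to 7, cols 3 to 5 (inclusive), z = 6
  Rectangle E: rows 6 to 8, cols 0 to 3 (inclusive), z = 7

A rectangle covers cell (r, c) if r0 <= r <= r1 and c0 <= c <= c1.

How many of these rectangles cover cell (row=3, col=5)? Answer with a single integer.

Answer: 1

Derivation:
Check cell (3,5):
  A: rows 7-9 cols 3-4 -> outside (row miss)
  B: rows 7-9 cols 3-4 -> outside (row miss)
  C: rows 3-6 cols 4-5 -> covers
  D: rows 6-7 cols 3-5 -> outside (row miss)
  E: rows 6-8 cols 0-3 -> outside (row miss)
Count covering = 1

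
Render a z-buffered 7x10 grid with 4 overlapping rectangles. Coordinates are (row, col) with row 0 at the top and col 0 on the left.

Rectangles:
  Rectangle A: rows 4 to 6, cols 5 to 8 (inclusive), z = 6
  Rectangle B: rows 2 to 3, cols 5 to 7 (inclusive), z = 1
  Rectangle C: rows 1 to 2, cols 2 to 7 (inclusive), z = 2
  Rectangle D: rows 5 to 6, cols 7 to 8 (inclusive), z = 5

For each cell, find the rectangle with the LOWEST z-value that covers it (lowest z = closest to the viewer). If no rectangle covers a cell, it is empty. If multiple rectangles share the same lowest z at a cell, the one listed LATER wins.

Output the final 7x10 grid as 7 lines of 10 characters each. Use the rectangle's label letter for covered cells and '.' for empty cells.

..........
..CCCCCC..
..CCCBBB..
.....BBB..
.....AAAA.
.....AADD.
.....AADD.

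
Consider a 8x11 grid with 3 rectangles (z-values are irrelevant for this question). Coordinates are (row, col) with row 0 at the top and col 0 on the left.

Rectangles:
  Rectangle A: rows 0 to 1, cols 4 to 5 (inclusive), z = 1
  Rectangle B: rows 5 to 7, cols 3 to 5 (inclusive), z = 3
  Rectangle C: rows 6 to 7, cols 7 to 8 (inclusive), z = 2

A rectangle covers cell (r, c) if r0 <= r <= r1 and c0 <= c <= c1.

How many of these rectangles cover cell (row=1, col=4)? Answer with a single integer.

Answer: 1

Derivation:
Check cell (1,4):
  A: rows 0-1 cols 4-5 -> covers
  B: rows 5-7 cols 3-5 -> outside (row miss)
  C: rows 6-7 cols 7-8 -> outside (row miss)
Count covering = 1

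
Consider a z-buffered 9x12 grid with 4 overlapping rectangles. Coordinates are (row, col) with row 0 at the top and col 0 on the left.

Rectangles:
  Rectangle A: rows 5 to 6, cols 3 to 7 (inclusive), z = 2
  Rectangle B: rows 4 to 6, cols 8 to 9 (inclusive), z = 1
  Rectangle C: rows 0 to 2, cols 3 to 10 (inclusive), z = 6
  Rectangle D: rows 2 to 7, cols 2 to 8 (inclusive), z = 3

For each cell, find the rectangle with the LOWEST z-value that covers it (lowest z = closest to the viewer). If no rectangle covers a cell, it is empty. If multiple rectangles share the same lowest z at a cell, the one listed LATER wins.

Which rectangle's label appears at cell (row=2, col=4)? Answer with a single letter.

Check cell (2,4):
  A: rows 5-6 cols 3-7 -> outside (row miss)
  B: rows 4-6 cols 8-9 -> outside (row miss)
  C: rows 0-2 cols 3-10 z=6 -> covers; best now C (z=6)
  D: rows 2-7 cols 2-8 z=3 -> covers; best now D (z=3)
Winner: D at z=3

Answer: D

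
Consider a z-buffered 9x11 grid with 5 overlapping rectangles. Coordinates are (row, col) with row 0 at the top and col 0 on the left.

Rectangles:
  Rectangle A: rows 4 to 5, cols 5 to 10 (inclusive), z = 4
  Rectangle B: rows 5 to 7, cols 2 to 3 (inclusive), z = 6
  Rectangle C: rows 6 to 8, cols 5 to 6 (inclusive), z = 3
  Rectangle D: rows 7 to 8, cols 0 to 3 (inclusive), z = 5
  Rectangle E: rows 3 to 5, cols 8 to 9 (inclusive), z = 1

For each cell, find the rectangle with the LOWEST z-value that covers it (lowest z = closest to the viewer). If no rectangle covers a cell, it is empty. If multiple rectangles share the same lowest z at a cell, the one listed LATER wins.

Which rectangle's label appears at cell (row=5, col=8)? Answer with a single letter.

Check cell (5,8):
  A: rows 4-5 cols 5-10 z=4 -> covers; best now A (z=4)
  B: rows 5-7 cols 2-3 -> outside (col miss)
  C: rows 6-8 cols 5-6 -> outside (row miss)
  D: rows 7-8 cols 0-3 -> outside (row miss)
  E: rows 3-5 cols 8-9 z=1 -> covers; best now E (z=1)
Winner: E at z=1

Answer: E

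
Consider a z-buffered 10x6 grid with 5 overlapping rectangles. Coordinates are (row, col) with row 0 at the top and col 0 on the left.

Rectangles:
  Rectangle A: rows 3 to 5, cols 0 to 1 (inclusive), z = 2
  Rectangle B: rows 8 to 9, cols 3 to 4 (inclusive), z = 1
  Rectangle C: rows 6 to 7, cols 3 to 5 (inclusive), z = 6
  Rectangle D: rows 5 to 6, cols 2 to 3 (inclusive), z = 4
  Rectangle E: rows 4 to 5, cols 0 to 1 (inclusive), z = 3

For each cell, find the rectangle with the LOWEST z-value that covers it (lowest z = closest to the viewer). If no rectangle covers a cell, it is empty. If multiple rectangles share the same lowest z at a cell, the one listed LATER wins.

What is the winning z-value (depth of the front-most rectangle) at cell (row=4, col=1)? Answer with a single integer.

Check cell (4,1):
  A: rows 3-5 cols 0-1 z=2 -> covers; best now A (z=2)
  B: rows 8-9 cols 3-4 -> outside (row miss)
  C: rows 6-7 cols 3-5 -> outside (row miss)
  D: rows 5-6 cols 2-3 -> outside (row miss)
  E: rows 4-5 cols 0-1 z=3 -> covers; best now A (z=2)
Winner: A at z=2

Answer: 2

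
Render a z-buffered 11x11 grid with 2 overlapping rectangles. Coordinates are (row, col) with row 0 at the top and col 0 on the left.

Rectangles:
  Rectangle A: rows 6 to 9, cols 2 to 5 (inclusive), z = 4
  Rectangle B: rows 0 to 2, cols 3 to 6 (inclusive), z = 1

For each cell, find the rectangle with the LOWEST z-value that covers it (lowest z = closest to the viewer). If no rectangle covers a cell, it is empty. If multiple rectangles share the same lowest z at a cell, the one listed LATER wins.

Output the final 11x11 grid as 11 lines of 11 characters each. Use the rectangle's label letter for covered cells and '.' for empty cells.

...BBBB....
...BBBB....
...BBBB....
...........
...........
...........
..AAAA.....
..AAAA.....
..AAAA.....
..AAAA.....
...........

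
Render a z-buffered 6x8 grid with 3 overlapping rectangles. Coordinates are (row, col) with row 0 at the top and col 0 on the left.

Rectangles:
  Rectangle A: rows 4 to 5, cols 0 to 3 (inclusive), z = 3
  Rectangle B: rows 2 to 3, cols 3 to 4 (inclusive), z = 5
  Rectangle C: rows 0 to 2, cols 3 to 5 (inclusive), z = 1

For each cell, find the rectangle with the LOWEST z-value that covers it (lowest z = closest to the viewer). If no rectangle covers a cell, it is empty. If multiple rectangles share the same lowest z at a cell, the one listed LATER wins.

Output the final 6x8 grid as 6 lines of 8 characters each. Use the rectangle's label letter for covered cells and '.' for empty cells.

...CCC..
...CCC..
...CCC..
...BB...
AAAA....
AAAA....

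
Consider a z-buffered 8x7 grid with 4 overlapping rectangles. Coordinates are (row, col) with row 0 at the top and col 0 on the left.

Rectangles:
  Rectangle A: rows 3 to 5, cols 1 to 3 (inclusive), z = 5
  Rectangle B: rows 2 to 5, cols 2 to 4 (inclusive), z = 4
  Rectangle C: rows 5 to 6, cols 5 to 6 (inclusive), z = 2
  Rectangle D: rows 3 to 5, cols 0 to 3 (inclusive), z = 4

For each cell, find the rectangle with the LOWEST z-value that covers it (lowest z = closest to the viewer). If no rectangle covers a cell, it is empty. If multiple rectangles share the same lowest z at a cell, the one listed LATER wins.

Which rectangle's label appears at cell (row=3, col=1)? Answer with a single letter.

Answer: D

Derivation:
Check cell (3,1):
  A: rows 3-5 cols 1-3 z=5 -> covers; best now A (z=5)
  B: rows 2-5 cols 2-4 -> outside (col miss)
  C: rows 5-6 cols 5-6 -> outside (row miss)
  D: rows 3-5 cols 0-3 z=4 -> covers; best now D (z=4)
Winner: D at z=4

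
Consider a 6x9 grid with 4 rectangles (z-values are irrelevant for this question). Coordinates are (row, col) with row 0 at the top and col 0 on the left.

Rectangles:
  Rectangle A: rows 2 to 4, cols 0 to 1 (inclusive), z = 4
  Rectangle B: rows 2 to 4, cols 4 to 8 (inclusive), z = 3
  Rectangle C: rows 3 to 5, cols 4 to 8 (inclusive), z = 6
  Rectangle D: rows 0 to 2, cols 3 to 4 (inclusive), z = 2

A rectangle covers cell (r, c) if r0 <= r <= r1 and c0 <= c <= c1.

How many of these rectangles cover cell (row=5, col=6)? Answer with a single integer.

Answer: 1

Derivation:
Check cell (5,6):
  A: rows 2-4 cols 0-1 -> outside (row miss)
  B: rows 2-4 cols 4-8 -> outside (row miss)
  C: rows 3-5 cols 4-8 -> covers
  D: rows 0-2 cols 3-4 -> outside (row miss)
Count covering = 1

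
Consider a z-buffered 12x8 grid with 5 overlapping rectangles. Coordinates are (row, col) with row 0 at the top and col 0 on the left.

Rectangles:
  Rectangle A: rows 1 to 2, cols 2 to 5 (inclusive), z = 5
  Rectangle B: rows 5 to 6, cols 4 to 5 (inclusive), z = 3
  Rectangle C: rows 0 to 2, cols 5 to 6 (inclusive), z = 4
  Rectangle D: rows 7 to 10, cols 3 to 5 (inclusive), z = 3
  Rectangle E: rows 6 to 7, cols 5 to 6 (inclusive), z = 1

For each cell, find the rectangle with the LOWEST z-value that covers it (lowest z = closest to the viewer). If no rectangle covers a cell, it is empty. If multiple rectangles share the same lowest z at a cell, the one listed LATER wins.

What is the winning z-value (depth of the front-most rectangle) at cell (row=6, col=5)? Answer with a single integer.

Answer: 1

Derivation:
Check cell (6,5):
  A: rows 1-2 cols 2-5 -> outside (row miss)
  B: rows 5-6 cols 4-5 z=3 -> covers; best now B (z=3)
  C: rows 0-2 cols 5-6 -> outside (row miss)
  D: rows 7-10 cols 3-5 -> outside (row miss)
  E: rows 6-7 cols 5-6 z=1 -> covers; best now E (z=1)
Winner: E at z=1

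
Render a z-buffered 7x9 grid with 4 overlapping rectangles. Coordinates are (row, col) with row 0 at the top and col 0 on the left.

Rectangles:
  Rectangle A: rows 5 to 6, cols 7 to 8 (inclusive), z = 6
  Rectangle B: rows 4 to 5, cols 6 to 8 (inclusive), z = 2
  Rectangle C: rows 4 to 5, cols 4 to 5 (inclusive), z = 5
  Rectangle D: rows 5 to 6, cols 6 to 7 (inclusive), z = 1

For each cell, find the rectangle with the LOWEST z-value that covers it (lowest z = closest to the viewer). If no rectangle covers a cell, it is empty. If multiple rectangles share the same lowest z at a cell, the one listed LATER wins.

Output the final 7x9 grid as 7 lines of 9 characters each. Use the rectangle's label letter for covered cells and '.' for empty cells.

.........
.........
.........
.........
....CCBBB
....CCDDB
......DDA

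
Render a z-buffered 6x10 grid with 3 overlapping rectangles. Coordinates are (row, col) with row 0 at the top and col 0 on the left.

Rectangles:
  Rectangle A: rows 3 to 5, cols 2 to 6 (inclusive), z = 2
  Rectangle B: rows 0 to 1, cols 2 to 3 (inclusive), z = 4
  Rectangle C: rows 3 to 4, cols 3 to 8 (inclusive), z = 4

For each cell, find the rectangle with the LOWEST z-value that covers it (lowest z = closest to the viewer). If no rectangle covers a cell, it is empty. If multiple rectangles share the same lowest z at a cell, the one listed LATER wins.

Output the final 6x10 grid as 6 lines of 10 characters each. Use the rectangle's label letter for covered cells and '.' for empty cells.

..BB......
..BB......
..........
..AAAAACC.
..AAAAACC.
..AAAAA...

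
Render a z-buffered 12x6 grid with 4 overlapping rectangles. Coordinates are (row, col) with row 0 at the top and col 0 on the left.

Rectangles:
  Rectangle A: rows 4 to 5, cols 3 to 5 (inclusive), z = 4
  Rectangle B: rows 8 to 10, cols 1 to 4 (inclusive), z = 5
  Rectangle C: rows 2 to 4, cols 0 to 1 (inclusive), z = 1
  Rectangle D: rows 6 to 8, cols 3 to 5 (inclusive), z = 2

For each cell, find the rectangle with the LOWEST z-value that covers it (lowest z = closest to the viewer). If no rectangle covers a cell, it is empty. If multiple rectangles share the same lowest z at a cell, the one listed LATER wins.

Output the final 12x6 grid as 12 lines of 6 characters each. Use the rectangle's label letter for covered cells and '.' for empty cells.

......
......
CC....
CC....
CC.AAA
...AAA
...DDD
...DDD
.BBDDD
.BBBB.
.BBBB.
......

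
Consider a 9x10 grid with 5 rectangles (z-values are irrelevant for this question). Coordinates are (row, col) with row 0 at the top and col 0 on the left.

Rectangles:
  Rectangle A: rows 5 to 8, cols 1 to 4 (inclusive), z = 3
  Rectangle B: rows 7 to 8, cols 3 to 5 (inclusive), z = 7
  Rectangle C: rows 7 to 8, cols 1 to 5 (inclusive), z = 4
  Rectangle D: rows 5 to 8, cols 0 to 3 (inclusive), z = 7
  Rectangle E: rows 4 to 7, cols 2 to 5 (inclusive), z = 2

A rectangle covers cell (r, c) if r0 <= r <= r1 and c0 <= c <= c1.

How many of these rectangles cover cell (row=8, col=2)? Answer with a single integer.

Check cell (8,2):
  A: rows 5-8 cols 1-4 -> covers
  B: rows 7-8 cols 3-5 -> outside (col miss)
  C: rows 7-8 cols 1-5 -> covers
  D: rows 5-8 cols 0-3 -> covers
  E: rows 4-7 cols 2-5 -> outside (row miss)
Count covering = 3

Answer: 3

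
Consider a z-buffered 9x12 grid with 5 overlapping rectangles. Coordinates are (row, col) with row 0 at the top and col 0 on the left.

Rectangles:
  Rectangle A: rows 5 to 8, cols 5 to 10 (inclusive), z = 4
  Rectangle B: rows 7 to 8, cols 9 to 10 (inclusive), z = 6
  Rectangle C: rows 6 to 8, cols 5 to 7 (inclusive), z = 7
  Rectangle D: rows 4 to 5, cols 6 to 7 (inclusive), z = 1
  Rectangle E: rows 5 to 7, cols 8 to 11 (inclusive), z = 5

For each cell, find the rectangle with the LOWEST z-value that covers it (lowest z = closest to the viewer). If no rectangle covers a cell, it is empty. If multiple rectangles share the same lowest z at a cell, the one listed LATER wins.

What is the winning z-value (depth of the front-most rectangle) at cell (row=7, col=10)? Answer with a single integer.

Check cell (7,10):
  A: rows 5-8 cols 5-10 z=4 -> covers; best now A (z=4)
  B: rows 7-8 cols 9-10 z=6 -> covers; best now A (z=4)
  C: rows 6-8 cols 5-7 -> outside (col miss)
  D: rows 4-5 cols 6-7 -> outside (row miss)
  E: rows 5-7 cols 8-11 z=5 -> covers; best now A (z=4)
Winner: A at z=4

Answer: 4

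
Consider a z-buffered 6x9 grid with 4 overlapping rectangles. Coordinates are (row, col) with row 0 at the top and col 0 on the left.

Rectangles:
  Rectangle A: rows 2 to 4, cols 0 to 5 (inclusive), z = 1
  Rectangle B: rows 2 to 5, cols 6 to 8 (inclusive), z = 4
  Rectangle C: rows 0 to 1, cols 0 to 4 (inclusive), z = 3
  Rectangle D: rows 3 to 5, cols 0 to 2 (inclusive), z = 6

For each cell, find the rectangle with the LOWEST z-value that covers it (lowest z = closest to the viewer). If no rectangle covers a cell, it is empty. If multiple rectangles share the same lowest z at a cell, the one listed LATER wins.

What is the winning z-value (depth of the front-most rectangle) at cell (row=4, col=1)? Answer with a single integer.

Answer: 1

Derivation:
Check cell (4,1):
  A: rows 2-4 cols 0-5 z=1 -> covers; best now A (z=1)
  B: rows 2-5 cols 6-8 -> outside (col miss)
  C: rows 0-1 cols 0-4 -> outside (row miss)
  D: rows 3-5 cols 0-2 z=6 -> covers; best now A (z=1)
Winner: A at z=1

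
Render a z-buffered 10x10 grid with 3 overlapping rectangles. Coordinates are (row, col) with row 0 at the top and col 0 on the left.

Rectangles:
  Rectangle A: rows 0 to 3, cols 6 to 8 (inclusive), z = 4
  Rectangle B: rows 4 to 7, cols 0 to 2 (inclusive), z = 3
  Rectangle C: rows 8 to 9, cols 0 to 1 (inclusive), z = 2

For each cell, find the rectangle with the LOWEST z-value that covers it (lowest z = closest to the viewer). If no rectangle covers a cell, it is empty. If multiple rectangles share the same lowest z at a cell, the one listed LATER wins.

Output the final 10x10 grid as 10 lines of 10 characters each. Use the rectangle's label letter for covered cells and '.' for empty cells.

......AAA.
......AAA.
......AAA.
......AAA.
BBB.......
BBB.......
BBB.......
BBB.......
CC........
CC........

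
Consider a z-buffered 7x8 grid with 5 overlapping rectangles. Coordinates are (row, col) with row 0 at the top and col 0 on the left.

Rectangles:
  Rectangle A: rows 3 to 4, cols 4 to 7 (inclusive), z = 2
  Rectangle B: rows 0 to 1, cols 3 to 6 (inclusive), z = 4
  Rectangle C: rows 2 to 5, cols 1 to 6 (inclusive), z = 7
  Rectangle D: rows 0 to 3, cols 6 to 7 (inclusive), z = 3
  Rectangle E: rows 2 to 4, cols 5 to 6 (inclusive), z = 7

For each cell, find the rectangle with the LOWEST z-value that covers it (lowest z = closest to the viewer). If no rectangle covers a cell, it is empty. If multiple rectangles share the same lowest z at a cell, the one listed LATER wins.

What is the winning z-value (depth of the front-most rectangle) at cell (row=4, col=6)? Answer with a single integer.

Check cell (4,6):
  A: rows 3-4 cols 4-7 z=2 -> covers; best now A (z=2)
  B: rows 0-1 cols 3-6 -> outside (row miss)
  C: rows 2-5 cols 1-6 z=7 -> covers; best now A (z=2)
  D: rows 0-3 cols 6-7 -> outside (row miss)
  E: rows 2-4 cols 5-6 z=7 -> covers; best now A (z=2)
Winner: A at z=2

Answer: 2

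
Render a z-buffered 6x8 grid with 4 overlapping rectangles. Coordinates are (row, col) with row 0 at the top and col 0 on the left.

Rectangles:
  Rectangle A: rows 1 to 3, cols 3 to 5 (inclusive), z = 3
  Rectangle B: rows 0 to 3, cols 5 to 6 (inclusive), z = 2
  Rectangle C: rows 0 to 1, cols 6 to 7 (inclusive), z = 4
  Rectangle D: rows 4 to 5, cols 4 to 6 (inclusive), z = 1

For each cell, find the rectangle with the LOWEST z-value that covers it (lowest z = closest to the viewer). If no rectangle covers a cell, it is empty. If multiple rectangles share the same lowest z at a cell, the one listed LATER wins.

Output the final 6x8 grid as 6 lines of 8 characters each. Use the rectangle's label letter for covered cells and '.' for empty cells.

.....BBC
...AABBC
...AABB.
...AABB.
....DDD.
....DDD.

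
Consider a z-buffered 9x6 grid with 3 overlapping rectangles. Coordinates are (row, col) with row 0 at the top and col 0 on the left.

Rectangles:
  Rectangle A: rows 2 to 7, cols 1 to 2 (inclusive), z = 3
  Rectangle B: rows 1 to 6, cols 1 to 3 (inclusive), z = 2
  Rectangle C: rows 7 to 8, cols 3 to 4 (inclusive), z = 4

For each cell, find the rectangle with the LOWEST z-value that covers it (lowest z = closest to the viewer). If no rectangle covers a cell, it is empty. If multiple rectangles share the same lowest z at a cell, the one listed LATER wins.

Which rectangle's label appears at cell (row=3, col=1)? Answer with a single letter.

Answer: B

Derivation:
Check cell (3,1):
  A: rows 2-7 cols 1-2 z=3 -> covers; best now A (z=3)
  B: rows 1-6 cols 1-3 z=2 -> covers; best now B (z=2)
  C: rows 7-8 cols 3-4 -> outside (row miss)
Winner: B at z=2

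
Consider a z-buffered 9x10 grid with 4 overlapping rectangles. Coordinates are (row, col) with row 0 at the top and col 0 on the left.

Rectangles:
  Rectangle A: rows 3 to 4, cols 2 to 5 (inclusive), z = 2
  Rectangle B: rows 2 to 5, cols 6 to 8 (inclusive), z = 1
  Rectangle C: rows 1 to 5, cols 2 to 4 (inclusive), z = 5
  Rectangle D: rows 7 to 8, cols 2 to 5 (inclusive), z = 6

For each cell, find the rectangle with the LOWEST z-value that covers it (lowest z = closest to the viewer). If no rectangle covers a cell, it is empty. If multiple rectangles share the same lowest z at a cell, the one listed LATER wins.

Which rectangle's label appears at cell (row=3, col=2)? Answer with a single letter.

Answer: A

Derivation:
Check cell (3,2):
  A: rows 3-4 cols 2-5 z=2 -> covers; best now A (z=2)
  B: rows 2-5 cols 6-8 -> outside (col miss)
  C: rows 1-5 cols 2-4 z=5 -> covers; best now A (z=2)
  D: rows 7-8 cols 2-5 -> outside (row miss)
Winner: A at z=2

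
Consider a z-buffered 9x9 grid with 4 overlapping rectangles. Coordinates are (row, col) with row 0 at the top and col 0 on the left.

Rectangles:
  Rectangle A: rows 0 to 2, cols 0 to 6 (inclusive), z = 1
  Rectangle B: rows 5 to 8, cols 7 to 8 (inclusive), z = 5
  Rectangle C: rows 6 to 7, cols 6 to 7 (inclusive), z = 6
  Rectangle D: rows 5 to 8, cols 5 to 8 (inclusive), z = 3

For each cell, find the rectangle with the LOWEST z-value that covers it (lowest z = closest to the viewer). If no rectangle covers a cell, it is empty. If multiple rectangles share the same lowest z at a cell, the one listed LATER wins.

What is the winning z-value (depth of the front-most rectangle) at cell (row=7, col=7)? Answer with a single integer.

Check cell (7,7):
  A: rows 0-2 cols 0-6 -> outside (row miss)
  B: rows 5-8 cols 7-8 z=5 -> covers; best now B (z=5)
  C: rows 6-7 cols 6-7 z=6 -> covers; best now B (z=5)
  D: rows 5-8 cols 5-8 z=3 -> covers; best now D (z=3)
Winner: D at z=3

Answer: 3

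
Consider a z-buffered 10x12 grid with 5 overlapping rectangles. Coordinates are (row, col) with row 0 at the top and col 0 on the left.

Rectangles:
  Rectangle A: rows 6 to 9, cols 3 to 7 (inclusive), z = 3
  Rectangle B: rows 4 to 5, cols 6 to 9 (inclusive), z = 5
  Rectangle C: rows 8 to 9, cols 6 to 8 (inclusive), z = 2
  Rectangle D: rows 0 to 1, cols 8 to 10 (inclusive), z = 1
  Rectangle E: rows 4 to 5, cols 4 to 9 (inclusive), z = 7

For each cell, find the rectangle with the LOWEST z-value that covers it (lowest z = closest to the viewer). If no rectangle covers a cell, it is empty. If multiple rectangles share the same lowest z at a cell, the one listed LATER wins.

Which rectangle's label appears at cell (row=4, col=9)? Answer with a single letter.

Check cell (4,9):
  A: rows 6-9 cols 3-7 -> outside (row miss)
  B: rows 4-5 cols 6-9 z=5 -> covers; best now B (z=5)
  C: rows 8-9 cols 6-8 -> outside (row miss)
  D: rows 0-1 cols 8-10 -> outside (row miss)
  E: rows 4-5 cols 4-9 z=7 -> covers; best now B (z=5)
Winner: B at z=5

Answer: B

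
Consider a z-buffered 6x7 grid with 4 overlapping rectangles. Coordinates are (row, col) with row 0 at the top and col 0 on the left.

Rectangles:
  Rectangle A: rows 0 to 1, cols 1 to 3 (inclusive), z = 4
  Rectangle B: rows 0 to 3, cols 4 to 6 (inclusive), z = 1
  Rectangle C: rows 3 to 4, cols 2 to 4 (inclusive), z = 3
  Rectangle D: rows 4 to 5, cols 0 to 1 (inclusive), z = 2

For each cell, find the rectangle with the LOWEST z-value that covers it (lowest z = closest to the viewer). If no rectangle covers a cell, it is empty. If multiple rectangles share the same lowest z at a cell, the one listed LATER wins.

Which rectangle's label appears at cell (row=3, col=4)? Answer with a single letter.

Answer: B

Derivation:
Check cell (3,4):
  A: rows 0-1 cols 1-3 -> outside (row miss)
  B: rows 0-3 cols 4-6 z=1 -> covers; best now B (z=1)
  C: rows 3-4 cols 2-4 z=3 -> covers; best now B (z=1)
  D: rows 4-5 cols 0-1 -> outside (row miss)
Winner: B at z=1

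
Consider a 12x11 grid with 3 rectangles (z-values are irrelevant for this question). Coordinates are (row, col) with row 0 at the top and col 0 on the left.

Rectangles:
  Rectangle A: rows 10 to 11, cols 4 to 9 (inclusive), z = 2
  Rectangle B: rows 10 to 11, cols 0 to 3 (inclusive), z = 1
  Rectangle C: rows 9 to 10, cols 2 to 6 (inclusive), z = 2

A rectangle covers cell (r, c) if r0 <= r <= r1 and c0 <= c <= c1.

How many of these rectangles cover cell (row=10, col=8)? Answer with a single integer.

Check cell (10,8):
  A: rows 10-11 cols 4-9 -> covers
  B: rows 10-11 cols 0-3 -> outside (col miss)
  C: rows 9-10 cols 2-6 -> outside (col miss)
Count covering = 1

Answer: 1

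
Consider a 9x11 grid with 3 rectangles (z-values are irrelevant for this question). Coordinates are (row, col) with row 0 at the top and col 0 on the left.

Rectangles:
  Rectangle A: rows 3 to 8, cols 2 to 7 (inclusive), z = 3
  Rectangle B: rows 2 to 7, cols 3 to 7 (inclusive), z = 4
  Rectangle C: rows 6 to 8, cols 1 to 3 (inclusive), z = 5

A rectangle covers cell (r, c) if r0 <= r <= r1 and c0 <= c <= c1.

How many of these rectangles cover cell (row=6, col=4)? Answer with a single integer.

Answer: 2

Derivation:
Check cell (6,4):
  A: rows 3-8 cols 2-7 -> covers
  B: rows 2-7 cols 3-7 -> covers
  C: rows 6-8 cols 1-3 -> outside (col miss)
Count covering = 2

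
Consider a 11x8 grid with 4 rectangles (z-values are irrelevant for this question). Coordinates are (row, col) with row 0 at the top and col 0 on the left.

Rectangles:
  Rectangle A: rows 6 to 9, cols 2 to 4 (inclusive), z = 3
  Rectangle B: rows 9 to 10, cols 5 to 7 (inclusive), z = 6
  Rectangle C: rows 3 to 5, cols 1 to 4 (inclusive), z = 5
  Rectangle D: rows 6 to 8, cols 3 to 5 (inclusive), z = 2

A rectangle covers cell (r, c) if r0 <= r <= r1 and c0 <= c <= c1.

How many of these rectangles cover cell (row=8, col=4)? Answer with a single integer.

Answer: 2

Derivation:
Check cell (8,4):
  A: rows 6-9 cols 2-4 -> covers
  B: rows 9-10 cols 5-7 -> outside (row miss)
  C: rows 3-5 cols 1-4 -> outside (row miss)
  D: rows 6-8 cols 3-5 -> covers
Count covering = 2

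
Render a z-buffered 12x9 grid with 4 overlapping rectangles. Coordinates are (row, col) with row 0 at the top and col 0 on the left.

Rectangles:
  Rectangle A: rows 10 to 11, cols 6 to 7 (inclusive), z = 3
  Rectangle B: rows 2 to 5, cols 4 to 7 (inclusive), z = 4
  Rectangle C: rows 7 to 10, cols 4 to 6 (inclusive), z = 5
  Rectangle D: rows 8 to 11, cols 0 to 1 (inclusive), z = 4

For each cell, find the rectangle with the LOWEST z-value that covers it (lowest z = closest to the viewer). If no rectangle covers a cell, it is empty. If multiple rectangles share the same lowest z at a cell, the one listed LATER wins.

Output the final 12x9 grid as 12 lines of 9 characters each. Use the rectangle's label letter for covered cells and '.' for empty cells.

.........
.........
....BBBB.
....BBBB.
....BBBB.
....BBBB.
.........
....CCC..
DD..CCC..
DD..CCC..
DD..CCAA.
DD....AA.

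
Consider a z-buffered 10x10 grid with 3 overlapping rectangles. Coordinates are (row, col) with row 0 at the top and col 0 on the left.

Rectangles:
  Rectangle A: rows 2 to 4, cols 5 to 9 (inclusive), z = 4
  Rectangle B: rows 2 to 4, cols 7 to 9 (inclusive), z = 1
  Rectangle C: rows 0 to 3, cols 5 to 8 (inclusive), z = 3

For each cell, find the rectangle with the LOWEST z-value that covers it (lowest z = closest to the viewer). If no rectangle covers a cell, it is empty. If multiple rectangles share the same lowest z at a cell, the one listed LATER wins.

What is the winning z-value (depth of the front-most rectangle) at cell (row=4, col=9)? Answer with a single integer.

Answer: 1

Derivation:
Check cell (4,9):
  A: rows 2-4 cols 5-9 z=4 -> covers; best now A (z=4)
  B: rows 2-4 cols 7-9 z=1 -> covers; best now B (z=1)
  C: rows 0-3 cols 5-8 -> outside (row miss)
Winner: B at z=1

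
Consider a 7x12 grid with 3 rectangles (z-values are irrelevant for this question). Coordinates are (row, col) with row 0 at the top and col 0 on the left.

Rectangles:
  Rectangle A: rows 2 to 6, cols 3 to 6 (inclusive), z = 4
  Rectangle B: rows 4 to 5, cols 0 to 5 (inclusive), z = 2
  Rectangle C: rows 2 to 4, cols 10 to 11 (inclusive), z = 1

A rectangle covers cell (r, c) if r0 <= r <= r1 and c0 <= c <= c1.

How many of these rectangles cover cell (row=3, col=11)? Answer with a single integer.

Answer: 1

Derivation:
Check cell (3,11):
  A: rows 2-6 cols 3-6 -> outside (col miss)
  B: rows 4-5 cols 0-5 -> outside (row miss)
  C: rows 2-4 cols 10-11 -> covers
Count covering = 1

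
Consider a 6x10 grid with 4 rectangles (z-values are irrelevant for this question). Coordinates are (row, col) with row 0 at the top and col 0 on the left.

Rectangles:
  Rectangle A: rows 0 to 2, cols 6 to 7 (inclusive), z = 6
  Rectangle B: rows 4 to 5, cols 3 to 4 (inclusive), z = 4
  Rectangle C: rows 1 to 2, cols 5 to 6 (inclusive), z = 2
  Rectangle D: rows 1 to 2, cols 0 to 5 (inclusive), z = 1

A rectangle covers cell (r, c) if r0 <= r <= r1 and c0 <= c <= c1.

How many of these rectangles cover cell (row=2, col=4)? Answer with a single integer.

Answer: 1

Derivation:
Check cell (2,4):
  A: rows 0-2 cols 6-7 -> outside (col miss)
  B: rows 4-5 cols 3-4 -> outside (row miss)
  C: rows 1-2 cols 5-6 -> outside (col miss)
  D: rows 1-2 cols 0-5 -> covers
Count covering = 1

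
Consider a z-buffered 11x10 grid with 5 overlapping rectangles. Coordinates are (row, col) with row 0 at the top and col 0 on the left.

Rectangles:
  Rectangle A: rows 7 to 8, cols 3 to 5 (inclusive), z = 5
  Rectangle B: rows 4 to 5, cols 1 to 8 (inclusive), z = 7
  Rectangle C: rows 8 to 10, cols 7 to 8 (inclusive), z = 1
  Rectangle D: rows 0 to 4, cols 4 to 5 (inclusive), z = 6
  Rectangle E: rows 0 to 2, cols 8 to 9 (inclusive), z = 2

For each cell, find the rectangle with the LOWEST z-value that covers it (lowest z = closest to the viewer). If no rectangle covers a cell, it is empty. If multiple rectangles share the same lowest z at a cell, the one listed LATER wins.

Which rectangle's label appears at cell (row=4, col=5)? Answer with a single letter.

Answer: D

Derivation:
Check cell (4,5):
  A: rows 7-8 cols 3-5 -> outside (row miss)
  B: rows 4-5 cols 1-8 z=7 -> covers; best now B (z=7)
  C: rows 8-10 cols 7-8 -> outside (row miss)
  D: rows 0-4 cols 4-5 z=6 -> covers; best now D (z=6)
  E: rows 0-2 cols 8-9 -> outside (row miss)
Winner: D at z=6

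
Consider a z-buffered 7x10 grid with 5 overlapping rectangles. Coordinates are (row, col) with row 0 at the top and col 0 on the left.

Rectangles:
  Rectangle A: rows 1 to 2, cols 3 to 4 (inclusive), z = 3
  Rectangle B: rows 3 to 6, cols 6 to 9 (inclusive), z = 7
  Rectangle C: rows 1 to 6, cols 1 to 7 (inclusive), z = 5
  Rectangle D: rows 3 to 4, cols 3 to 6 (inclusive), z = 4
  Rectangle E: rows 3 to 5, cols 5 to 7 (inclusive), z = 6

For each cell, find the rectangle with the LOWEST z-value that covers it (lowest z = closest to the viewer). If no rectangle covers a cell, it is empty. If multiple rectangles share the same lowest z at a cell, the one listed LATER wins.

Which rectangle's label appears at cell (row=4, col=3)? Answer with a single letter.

Answer: D

Derivation:
Check cell (4,3):
  A: rows 1-2 cols 3-4 -> outside (row miss)
  B: rows 3-6 cols 6-9 -> outside (col miss)
  C: rows 1-6 cols 1-7 z=5 -> covers; best now C (z=5)
  D: rows 3-4 cols 3-6 z=4 -> covers; best now D (z=4)
  E: rows 3-5 cols 5-7 -> outside (col miss)
Winner: D at z=4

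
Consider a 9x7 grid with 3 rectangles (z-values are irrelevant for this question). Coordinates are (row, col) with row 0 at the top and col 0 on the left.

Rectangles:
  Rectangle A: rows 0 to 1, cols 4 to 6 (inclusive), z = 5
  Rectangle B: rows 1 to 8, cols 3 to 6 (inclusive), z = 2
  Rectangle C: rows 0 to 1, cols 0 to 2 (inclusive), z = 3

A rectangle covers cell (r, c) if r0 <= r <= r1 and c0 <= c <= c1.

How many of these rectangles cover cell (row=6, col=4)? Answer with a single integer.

Check cell (6,4):
  A: rows 0-1 cols 4-6 -> outside (row miss)
  B: rows 1-8 cols 3-6 -> covers
  C: rows 0-1 cols 0-2 -> outside (row miss)
Count covering = 1

Answer: 1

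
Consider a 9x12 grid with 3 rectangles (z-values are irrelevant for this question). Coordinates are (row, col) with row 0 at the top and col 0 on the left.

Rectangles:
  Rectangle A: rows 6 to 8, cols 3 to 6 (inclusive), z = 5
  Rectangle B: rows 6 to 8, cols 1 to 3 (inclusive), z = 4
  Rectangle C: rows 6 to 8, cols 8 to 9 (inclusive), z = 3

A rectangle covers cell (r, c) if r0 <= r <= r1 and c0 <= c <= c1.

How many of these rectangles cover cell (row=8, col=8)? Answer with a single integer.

Answer: 1

Derivation:
Check cell (8,8):
  A: rows 6-8 cols 3-6 -> outside (col miss)
  B: rows 6-8 cols 1-3 -> outside (col miss)
  C: rows 6-8 cols 8-9 -> covers
Count covering = 1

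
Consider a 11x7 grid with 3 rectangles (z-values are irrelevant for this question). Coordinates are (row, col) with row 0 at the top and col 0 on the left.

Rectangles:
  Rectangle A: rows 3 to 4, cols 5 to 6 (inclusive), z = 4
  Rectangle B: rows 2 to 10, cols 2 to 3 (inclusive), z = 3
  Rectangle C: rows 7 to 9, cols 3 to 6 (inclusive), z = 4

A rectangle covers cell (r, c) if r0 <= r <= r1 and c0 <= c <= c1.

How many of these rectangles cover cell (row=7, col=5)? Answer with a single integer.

Answer: 1

Derivation:
Check cell (7,5):
  A: rows 3-4 cols 5-6 -> outside (row miss)
  B: rows 2-10 cols 2-3 -> outside (col miss)
  C: rows 7-9 cols 3-6 -> covers
Count covering = 1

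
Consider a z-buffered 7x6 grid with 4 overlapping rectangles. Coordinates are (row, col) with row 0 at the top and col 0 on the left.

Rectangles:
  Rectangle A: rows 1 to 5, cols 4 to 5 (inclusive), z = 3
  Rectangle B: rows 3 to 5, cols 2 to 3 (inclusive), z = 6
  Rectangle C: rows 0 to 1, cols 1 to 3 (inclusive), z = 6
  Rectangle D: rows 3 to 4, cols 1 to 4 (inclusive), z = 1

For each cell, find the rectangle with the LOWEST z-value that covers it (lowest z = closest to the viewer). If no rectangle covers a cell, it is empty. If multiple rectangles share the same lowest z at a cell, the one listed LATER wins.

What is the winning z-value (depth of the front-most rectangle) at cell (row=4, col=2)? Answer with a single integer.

Answer: 1

Derivation:
Check cell (4,2):
  A: rows 1-5 cols 4-5 -> outside (col miss)
  B: rows 3-5 cols 2-3 z=6 -> covers; best now B (z=6)
  C: rows 0-1 cols 1-3 -> outside (row miss)
  D: rows 3-4 cols 1-4 z=1 -> covers; best now D (z=1)
Winner: D at z=1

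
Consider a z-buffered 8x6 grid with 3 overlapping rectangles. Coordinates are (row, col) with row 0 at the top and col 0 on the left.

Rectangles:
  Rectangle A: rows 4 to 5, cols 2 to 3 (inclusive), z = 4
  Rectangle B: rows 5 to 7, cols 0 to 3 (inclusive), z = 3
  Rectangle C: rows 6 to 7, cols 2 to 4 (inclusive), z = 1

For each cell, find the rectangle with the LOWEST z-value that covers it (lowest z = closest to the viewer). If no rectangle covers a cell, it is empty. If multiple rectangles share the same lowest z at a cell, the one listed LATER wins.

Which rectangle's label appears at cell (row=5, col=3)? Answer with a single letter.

Check cell (5,3):
  A: rows 4-5 cols 2-3 z=4 -> covers; best now A (z=4)
  B: rows 5-7 cols 0-3 z=3 -> covers; best now B (z=3)
  C: rows 6-7 cols 2-4 -> outside (row miss)
Winner: B at z=3

Answer: B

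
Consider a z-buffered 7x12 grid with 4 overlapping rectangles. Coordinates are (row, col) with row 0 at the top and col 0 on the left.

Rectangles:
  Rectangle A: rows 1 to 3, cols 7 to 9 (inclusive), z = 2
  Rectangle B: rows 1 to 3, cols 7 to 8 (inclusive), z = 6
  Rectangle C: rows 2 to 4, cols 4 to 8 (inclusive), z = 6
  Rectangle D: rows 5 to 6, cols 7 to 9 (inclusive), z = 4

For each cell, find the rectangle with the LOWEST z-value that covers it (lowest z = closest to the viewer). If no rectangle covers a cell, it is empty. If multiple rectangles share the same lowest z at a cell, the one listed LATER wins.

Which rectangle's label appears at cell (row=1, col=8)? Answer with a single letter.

Answer: A

Derivation:
Check cell (1,8):
  A: rows 1-3 cols 7-9 z=2 -> covers; best now A (z=2)
  B: rows 1-3 cols 7-8 z=6 -> covers; best now A (z=2)
  C: rows 2-4 cols 4-8 -> outside (row miss)
  D: rows 5-6 cols 7-9 -> outside (row miss)
Winner: A at z=2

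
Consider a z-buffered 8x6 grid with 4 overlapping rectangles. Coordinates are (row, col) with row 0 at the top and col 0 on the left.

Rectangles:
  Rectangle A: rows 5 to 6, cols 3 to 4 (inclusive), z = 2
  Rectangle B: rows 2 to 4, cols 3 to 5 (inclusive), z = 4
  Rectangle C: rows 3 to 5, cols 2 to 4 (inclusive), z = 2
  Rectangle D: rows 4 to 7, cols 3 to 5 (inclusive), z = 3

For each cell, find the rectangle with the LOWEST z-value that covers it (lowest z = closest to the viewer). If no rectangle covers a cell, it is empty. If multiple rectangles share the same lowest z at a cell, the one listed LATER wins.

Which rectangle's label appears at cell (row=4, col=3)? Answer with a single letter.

Check cell (4,3):
  A: rows 5-6 cols 3-4 -> outside (row miss)
  B: rows 2-4 cols 3-5 z=4 -> covers; best now B (z=4)
  C: rows 3-5 cols 2-4 z=2 -> covers; best now C (z=2)
  D: rows 4-7 cols 3-5 z=3 -> covers; best now C (z=2)
Winner: C at z=2

Answer: C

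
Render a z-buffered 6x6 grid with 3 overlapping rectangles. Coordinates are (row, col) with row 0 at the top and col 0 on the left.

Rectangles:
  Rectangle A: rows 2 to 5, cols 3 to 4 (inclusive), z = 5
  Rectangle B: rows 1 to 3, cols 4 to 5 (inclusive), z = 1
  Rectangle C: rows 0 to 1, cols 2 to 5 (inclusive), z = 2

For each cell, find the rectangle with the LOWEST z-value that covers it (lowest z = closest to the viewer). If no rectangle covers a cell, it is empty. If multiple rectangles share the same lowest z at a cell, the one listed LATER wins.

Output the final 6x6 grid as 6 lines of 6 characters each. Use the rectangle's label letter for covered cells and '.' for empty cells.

..CCCC
..CCBB
...ABB
...ABB
...AA.
...AA.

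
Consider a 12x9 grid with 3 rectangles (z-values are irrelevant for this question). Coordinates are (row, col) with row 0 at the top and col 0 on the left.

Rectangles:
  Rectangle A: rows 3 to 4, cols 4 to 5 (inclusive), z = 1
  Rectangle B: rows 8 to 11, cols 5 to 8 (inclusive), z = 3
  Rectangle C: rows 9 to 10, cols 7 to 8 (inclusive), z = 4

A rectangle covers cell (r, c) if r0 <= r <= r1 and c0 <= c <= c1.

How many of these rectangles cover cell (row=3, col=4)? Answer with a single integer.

Check cell (3,4):
  A: rows 3-4 cols 4-5 -> covers
  B: rows 8-11 cols 5-8 -> outside (row miss)
  C: rows 9-10 cols 7-8 -> outside (row miss)
Count covering = 1

Answer: 1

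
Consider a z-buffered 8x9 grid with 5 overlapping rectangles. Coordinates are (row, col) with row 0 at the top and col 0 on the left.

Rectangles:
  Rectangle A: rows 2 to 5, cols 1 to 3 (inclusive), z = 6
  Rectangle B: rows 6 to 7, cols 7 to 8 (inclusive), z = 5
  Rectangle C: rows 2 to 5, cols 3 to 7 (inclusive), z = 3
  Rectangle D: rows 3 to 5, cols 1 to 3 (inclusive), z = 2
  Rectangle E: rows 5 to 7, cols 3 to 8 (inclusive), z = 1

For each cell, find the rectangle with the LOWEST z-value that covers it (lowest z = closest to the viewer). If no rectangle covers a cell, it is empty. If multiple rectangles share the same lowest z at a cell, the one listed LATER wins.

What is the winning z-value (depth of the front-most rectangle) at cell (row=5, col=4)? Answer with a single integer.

Answer: 1

Derivation:
Check cell (5,4):
  A: rows 2-5 cols 1-3 -> outside (col miss)
  B: rows 6-7 cols 7-8 -> outside (row miss)
  C: rows 2-5 cols 3-7 z=3 -> covers; best now C (z=3)
  D: rows 3-5 cols 1-3 -> outside (col miss)
  E: rows 5-7 cols 3-8 z=1 -> covers; best now E (z=1)
Winner: E at z=1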